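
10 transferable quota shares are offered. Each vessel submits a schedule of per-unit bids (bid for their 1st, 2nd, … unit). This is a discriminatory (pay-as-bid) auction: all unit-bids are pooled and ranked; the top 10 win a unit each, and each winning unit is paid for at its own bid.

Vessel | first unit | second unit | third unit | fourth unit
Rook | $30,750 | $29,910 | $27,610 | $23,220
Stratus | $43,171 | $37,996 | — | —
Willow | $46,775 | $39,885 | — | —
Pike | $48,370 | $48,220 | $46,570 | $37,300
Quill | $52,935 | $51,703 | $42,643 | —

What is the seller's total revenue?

All unit-bids, highest first — top 10: 52,935 (Quill-1), 51,703 (Quill-2), 48,370 (Pike-1), 48,220 (Pike-2), 46,775 (Willow-1), 46,570 (Pike-3), 43,171 (Stratus-1), 42,643 (Quill-3), 39,885 (Willow-2), 37,996 (Stratus-2)
Next rejected bid: $37,300 (not a price — pay-as-bid).
Each winning unit pays its own bid.
Revenue = 52,935 + 51,703 + 48,370 + 48,220 + 46,775 + 46,570 + 43,171 + 42,643 + 39,885 + 37,996 = $458,268.

Total revenue: $458,268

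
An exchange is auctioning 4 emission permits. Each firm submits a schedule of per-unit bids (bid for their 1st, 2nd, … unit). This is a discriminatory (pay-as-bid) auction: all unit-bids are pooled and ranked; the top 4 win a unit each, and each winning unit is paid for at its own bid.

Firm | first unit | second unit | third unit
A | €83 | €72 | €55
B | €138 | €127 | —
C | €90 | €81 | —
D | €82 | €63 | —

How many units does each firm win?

Pooled unit-bids ranked (top 4): 138 (B-1), 127 (B-2), 90 (C-1), 83 (A-1)
Next rejected bid: €82 (not a price — pay-as-bid).
Allocation: A 1, B 2, C 1.

A 1, B 2, C 1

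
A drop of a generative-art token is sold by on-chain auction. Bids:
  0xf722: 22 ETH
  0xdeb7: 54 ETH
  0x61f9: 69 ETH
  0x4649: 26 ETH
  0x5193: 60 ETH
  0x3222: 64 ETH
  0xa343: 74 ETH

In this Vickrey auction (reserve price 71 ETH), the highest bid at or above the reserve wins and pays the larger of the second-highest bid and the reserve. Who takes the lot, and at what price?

Rule: the highest bid at or above the reserve wins and pays the larger of the second-highest bid and the reserve.
Bids ranked: 74 (0xa343) > 69 (0x61f9) > 64 (0x3222) > 60 (0x5193) > 54 (0xdeb7) > 26 (0x4649) > …
Highest eligible bid: 0xa343 at 74 ETH.
max(second-highest 69 ETH, reserve 71 ETH) = 71 ETH.

0xa343 pays 71 ETH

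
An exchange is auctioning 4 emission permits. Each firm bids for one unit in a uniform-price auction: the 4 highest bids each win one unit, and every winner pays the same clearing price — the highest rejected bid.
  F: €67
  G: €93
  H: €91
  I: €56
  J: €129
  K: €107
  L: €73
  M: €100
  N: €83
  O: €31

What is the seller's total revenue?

Total revenue: €364

Sorting: 129 (J), 107 (K), 100 (M), 93 (G), 91 (H), 83 (N), …
Winners (4 units): J, K, M, G.
First losing bid is H's €91, which sets the uniform price.
Total revenue = 4 × €91 = €364.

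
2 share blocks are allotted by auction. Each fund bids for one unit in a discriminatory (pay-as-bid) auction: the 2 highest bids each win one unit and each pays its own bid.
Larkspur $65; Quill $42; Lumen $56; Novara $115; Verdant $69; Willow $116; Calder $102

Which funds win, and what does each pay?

Willow $116, Novara $115

Bids ranked high→low: 116 (Willow), 115 (Novara), 102 (Calder), 69 (Verdant), …
Winners (2 units): Willow, Novara.
Each winner pays its own bid: Willow $116, Novara $115.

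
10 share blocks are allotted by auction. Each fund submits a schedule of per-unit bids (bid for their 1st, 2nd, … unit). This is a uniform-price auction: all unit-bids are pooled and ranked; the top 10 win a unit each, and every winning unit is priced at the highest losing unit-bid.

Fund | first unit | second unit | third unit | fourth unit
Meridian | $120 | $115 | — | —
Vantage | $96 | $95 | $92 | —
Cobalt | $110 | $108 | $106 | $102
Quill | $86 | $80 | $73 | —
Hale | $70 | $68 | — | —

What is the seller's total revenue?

Merging the schedules and taking the best 10: 120 (Meridian-1), 115 (Meridian-2), 110 (Cobalt-1), 108 (Cobalt-2), 106 (Cobalt-3), 102 (Cobalt-4), 96 (Vantage-1), 95 (Vantage-2), 92 (Vantage-3), 86 (Quill-1)
The (k+1)-th unit-bid is $80.
Allocation: Cobalt 4, Meridian 2, Quill 1, Vantage 3. Every unit priced at $80.
Revenue = 10 × 80 = $800.

Total revenue: $800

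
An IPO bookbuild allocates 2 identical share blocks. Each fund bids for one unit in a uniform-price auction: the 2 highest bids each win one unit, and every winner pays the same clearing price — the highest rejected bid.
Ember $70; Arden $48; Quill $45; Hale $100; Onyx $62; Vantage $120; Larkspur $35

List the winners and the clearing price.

Vantage, Hale; each pays $70

Ordering the bids: 120 (Vantage), 100 (Hale), 70 (Ember), 62 (Onyx), …
The 2 highest are Vantage, Hale.
Highest unsuccessful bid: $70 → clearing price.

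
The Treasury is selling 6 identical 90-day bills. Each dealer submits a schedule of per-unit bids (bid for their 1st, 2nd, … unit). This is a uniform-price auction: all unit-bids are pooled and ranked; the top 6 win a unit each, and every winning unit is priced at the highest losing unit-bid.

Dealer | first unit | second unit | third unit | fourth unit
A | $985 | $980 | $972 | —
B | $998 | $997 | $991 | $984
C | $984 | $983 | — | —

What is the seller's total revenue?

Merging the schedules and taking the best 6: 998 (B-1), 997 (B-2), 991 (B-3), 985 (A-1), 984 (B-4), 984 (C-1)
The (k+1)-th unit-bid is $983.
Allocation: A 1, B 4, C 1. Every unit priced at $983.
Revenue = 6 × 983 = $5,898.

Total revenue: $5,898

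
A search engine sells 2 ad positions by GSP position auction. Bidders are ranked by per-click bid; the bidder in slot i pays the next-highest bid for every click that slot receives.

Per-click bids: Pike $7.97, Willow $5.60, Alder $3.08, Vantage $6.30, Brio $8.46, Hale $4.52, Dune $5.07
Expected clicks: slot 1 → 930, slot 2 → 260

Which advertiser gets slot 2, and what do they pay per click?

Pike; $6.30 per click

Ranked by bid: $8.46 (Brio) > $7.97 (Pike) > $6.30 (Vantage) > …
Slot 2 goes to the second-ranked bidder, Pike, who pays the next bid down: $6.30/click.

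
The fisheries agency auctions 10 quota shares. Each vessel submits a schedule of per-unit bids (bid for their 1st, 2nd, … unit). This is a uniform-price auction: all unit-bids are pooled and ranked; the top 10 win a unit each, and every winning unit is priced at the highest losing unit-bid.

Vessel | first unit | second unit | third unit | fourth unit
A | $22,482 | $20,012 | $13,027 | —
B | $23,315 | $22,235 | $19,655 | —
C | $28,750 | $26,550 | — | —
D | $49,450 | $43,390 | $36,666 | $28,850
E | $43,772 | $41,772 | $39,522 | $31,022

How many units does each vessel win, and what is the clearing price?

C 2, D 4, E 4; clearing price $23,315

All unit-bids, highest first — top 10: 49,450 (D-1), 43,772 (E-1), 43,390 (D-2), 41,772 (E-2), 39,522 (E-3), 36,666 (D-3), 31,022 (E-4), 28,850 (D-4), 28,750 (C-1), 26,550 (C-2)
Highest rejected unit-bid = $23,315.
Allocation: C 2, D 4, E 4.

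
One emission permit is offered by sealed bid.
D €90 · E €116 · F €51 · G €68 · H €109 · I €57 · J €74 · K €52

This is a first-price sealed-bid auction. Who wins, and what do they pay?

E pays €116

Rule: the highest bidder wins and pays their own bid.
Sorting bids: 116 (E) > 109 (H) > 90 (D) > 74 (J) > 68 (G) > 57 (I) > …
First-price: E pays what they bid, €116.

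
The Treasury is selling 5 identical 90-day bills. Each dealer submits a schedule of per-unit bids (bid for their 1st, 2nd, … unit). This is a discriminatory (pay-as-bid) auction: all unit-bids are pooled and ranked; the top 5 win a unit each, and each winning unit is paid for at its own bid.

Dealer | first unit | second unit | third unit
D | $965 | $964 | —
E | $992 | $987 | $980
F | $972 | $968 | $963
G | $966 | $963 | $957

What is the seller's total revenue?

Pooled unit-bids ranked (top 5): 992 (E-1), 987 (E-2), 980 (E-3), 972 (F-1), 968 (F-2)
Next rejected bid: $966 (not a price — pay-as-bid).
Each winning unit pays its own bid.
Revenue = 992 + 987 + 980 + 972 + 968 = $4,899.

Total revenue: $4,899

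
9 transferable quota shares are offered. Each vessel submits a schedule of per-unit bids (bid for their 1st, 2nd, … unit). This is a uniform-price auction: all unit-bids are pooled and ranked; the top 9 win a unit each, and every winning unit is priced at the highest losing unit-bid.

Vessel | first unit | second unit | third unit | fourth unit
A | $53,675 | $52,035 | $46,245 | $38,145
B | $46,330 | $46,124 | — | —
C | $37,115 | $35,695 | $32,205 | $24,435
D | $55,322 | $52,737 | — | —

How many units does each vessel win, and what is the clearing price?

Merging the schedules and taking the best 9: 55,322 (D-1), 53,675 (A-1), 52,737 (D-2), 52,035 (A-2), 46,330 (B-1), 46,245 (A-3), 46,124 (B-2), 38,145 (A-4), 37,115 (C-1)
The (k+1)-th unit-bid is $35,695.
Allocation: A 4, B 2, C 1, D 2.

A 4, B 2, C 1, D 2; clearing price $35,695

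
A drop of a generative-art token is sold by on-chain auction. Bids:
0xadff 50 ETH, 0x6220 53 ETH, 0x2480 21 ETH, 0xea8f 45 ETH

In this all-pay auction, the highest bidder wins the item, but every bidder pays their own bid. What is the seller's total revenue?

Total revenue: 169 ETH

Sorting bids: 53 (0x6220) > 50 (0xadff) > 45 (0xea8f) > 21 (0x2480)
0x6220 wins with the top bid; all bids are sunk regardless.
Every bidder forfeits their bid regardless of winning.
Revenue = 50 + 53 + 21 + 45 = 169 ETH.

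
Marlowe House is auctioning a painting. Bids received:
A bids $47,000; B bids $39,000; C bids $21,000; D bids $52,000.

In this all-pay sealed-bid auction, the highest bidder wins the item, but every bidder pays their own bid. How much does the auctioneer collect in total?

Total revenue: $159,000

All-pay sealed-bid auction: the highest bidder wins the item, but every bidder pays their own bid.
Bids ranked: 52,000 (D) > 47,000 (A) > 39,000 (B) > 21,000 (C)
Every bidder forfeits their bid regardless of winning.
Revenue = 47,000 + 39,000 + 21,000 + 52,000 = $159,000.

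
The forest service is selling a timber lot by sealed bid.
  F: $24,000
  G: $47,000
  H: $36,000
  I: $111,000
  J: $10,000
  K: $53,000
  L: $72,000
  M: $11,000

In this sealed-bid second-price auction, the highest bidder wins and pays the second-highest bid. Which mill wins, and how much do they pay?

I pays $72,000

Sealed-bid second-price auction: the highest bidder wins and pays the second-highest bid.
Bids ranked: 111,000 (I) > 72,000 (L) > 53,000 (K) > 47,000 (G) > 36,000 (H) > 24,000 (F) > …
Second-price: I pays L's bid of $72,000.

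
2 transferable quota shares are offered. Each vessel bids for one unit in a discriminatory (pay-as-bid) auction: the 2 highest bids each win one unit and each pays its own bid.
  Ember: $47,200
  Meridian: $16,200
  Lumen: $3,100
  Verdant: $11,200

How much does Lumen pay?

Bids ranked high→low: 47,200 (Ember), 16,200 (Meridian), 11,200 (Verdant), 3,100 (Lumen)
The 2 highest are Ember, Meridian.
Lumen does not win → $0.

Lumen pays $0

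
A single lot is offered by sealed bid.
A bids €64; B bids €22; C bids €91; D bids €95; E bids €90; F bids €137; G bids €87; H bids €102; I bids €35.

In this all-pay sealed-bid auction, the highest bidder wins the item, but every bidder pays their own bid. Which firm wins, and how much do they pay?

Sorting bids: 137 (F) > 102 (H) > 95 (D) > 91 (C) > 90 (E) > 87 (G) > …
F wins with the top bid; all bids are sunk regardless.

F pays €137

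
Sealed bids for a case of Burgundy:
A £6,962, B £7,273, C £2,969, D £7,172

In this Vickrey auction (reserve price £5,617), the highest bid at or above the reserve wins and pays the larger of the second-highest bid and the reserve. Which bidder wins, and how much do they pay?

B pays £7,172

Vickrey auction (reserve price £5,617): the highest bid at or above the reserve wins and pays the larger of the second-highest bid and the reserve.
Bids ranked: 7,273 (B) > 7,172 (D) > 6,962 (A) > 2,969 (C)
B has the top bid at or above the reserve (£7,273).
max(second-highest £7,172, reserve £5,617) = £7,172; the reserve does not bind.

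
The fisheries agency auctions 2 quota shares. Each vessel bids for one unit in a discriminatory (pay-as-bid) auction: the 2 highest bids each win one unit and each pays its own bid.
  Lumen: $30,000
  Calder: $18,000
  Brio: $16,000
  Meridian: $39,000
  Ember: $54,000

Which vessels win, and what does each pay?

Sorting: 54,000 (Ember), 39,000 (Meridian), 30,000 (Lumen), 18,000 (Calder), …
Winners (2 units): Ember, Meridian.
Each winner pays its own bid: Ember $54,000, Meridian $39,000.

Ember $54,000, Meridian $39,000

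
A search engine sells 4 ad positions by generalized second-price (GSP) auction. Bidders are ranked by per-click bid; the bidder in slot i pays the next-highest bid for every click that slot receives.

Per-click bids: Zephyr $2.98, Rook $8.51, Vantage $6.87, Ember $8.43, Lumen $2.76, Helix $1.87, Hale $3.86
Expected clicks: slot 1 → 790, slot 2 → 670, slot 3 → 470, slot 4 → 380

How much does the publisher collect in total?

Total revenue: $14209.20

Ranked by bid: $8.51 (Rook) > $8.43 (Ember) > $6.87 (Vantage) > $3.86 (Hale) > $2.98 (Zephyr) > …
Slot 1: Rook pays $8.43 × 790 = $6659.70
Slot 2: Ember pays $6.87 × 670 = $4602.90
Slot 3: Vantage pays $3.86 × 470 = $1814.20
Slot 4: Hale pays $2.98 × 380 = $1132.40
Total = $14209.20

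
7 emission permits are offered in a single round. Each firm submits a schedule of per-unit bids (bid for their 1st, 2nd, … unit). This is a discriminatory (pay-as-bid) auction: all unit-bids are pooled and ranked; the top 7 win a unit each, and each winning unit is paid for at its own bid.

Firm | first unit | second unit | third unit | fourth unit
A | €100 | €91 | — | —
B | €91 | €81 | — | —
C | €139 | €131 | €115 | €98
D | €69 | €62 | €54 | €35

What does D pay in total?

D pays €0

Pooled unit-bids ranked (top 7): 139 (C-1), 131 (C-2), 115 (C-3), 100 (A-1), 98 (C-4), 91 (A-2), 91 (B-1)
Next rejected bid: €81 (not a price — pay-as-bid).
D wins no units.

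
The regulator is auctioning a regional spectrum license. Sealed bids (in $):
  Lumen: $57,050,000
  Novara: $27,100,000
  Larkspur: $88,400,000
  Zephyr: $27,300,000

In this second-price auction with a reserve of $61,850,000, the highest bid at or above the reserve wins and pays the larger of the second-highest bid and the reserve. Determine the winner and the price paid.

Larkspur pays $61,850,000

Bids in order: 88,400,000 (Larkspur) > 57,050,000 (Lumen) > 27,300,000 (Zephyr) > 27,100,000 (Novara)
Larkspur has the top bid at or above the reserve ($88,400,000).
max(second-highest $57,050,000, reserve $61,850,000) = $61,850,000.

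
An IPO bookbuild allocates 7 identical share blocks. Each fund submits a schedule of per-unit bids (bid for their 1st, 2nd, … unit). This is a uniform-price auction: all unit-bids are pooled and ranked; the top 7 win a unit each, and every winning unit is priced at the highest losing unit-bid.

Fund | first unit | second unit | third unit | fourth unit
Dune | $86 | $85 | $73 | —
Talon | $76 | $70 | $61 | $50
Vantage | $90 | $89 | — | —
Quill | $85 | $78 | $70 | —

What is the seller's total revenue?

Total revenue: $511

Merging the schedules and taking the best 7: 90 (Vantage-1), 89 (Vantage-2), 86 (Dune-1), 85 (Dune-2), 85 (Quill-1), 78 (Quill-2), 76 (Talon-1)
First bid not allocated: $73.
Allocation: Dune 2, Quill 2, Talon 1, Vantage 2. Every unit priced at $73.
Revenue = 7 × 73 = $511.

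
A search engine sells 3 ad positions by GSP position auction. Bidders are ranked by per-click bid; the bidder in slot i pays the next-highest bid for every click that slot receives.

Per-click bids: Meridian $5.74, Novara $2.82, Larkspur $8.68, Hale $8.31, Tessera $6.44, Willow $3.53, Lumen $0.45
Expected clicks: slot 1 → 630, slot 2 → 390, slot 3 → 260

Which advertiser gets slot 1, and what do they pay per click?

Larkspur; $8.31 per click

Sorting advertisers: $8.68 (Larkspur) > $8.31 (Hale) > $6.44 (Tessera) > $5.74 (Meridian) > …
Slot 1 goes to the first-ranked bidder, Larkspur, who pays the next bid down: $8.31/click.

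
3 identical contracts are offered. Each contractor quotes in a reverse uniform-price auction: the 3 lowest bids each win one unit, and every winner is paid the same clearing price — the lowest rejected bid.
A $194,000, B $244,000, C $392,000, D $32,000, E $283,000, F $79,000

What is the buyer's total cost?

Ordering the bids: 32,000 (D), 79,000 (F), 194,000 (A), 244,000 (B), 283,000 (E), …
Lowest 3: D, F, A.
Clearing price = lowest rejected bid = $244,000.
Total cost = 3 × $244,000 = $732,000.

Total cost: $732,000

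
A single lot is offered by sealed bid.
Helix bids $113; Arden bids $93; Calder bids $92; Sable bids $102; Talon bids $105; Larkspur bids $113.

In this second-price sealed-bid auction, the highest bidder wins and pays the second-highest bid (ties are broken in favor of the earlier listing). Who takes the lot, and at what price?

Second-price sealed-bid auction: the highest bidder wins and pays the second-highest bid.
Bids in order: 113 (Helix) > 113 (Larkspur) > 105 (Talon) > 102 (Sable) > 93 (Arden) > 92 (Calder)
Tie at $113 → Helix wins by tie-break.
Helix is highest; pays the second-highest bid, $113.

Helix pays $113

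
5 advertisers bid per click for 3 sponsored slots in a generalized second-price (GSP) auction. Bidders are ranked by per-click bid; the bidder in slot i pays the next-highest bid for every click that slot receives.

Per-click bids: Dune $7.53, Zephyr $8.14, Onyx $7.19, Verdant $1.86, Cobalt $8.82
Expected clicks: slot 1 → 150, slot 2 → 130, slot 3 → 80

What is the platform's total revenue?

Per-click bids in order: $8.82 (Cobalt) > $8.14 (Zephyr) > $7.53 (Dune) > $7.19 (Onyx) > …
Slot 1: Cobalt pays $8.14 × 150 = $1221.00
Slot 2: Zephyr pays $7.53 × 130 = $978.90
Slot 3: Dune pays $7.19 × 80 = $575.20
Total = $2775.10

Total revenue: $2775.10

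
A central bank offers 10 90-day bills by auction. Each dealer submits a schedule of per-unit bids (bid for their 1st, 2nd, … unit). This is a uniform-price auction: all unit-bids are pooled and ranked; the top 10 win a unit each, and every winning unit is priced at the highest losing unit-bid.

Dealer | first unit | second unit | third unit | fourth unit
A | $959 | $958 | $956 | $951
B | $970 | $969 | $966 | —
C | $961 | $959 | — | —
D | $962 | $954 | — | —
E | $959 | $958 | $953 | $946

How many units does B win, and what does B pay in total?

All unit-bids, highest first — top 10: 970 (B-1), 969 (B-2), 966 (B-3), 962 (D-1), 961 (C-1), 959 (A-1), 959 (C-2), 959 (E-1), 958 (A-2), 958 (E-2)
First bid not allocated: $956.
B wins 3 unit(s) at $956 each.

B: 3 units, pays $2,868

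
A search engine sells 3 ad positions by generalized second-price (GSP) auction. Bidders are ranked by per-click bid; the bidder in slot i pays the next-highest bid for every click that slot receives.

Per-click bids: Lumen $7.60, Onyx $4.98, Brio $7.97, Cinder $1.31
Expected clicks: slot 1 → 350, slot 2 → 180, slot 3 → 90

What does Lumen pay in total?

Sorting advertisers: $7.97 (Brio) > $7.60 (Lumen) > $4.98 (Onyx) > $1.31 (Cinder)
Lumen holds slot 2 → pays next bid $4.98 × 180 clicks = $896.40.

Lumen pays $896.40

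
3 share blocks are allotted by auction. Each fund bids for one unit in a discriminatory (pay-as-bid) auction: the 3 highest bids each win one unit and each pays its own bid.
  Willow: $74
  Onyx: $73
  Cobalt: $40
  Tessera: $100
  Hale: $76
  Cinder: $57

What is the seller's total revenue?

Sorting: 100 (Tessera), 76 (Hale), 74 (Willow), 73 (Onyx), 57 (Cinder), …
Winners (3 units): Tessera, Hale, Willow.
Total revenue = 100 + 76 + 74 = $250.

Total revenue: $250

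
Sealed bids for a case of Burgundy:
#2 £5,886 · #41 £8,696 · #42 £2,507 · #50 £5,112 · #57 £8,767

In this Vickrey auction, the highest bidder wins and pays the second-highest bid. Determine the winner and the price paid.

#57 pays £8,696

Bids in order: 8,767 (#57) > 8,696 (#41) > 5,886 (#2) > 5,112 (#50) > 2,507 (#42)
Second-price: #57 pays #41's bid of £8,696.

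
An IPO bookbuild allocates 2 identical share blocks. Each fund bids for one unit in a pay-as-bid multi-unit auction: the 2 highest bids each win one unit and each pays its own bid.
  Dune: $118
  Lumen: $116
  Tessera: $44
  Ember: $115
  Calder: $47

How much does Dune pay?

Sorting: 118 (Dune), 116 (Lumen), 115 (Ember), 47 (Calder), …
Winners (2 units): Dune, Lumen.
Dune wins → own bid $118.

Dune pays $118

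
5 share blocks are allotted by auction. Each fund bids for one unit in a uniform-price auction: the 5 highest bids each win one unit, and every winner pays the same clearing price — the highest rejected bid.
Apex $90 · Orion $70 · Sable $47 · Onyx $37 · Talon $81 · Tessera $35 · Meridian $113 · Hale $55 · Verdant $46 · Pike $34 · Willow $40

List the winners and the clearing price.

Sorting: 113 (Meridian), 90 (Apex), 81 (Talon), 70 (Orion), 55 (Hale), 47 (Sable), 46 (Verdant), …
Winners (5 units): Meridian, Apex, Talon, Orion, Hale.
Clearing price = highest rejected bid = $47.

Meridian, Apex, Talon, Orion, Hale; each pays $47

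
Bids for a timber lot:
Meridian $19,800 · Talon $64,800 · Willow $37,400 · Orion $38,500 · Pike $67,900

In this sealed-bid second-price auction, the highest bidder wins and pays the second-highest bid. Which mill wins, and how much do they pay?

Bids in order: 67,900 (Pike) > 64,800 (Talon) > 38,500 (Orion) > 37,400 (Willow) > 19,800 (Meridian)
Pike wins with the highest bid; price is set by the runner-up at $64,800.

Pike pays $64,800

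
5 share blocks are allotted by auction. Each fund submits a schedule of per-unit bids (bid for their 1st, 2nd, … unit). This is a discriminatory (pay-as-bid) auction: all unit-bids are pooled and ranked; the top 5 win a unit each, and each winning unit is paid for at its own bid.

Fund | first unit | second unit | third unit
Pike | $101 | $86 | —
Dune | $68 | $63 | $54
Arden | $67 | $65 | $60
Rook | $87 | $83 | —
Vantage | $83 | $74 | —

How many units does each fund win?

Pooled unit-bids ranked (top 5): 101 (Pike-1), 87 (Rook-1), 86 (Pike-2), 83 (Rook-2), 83 (Vantage-1)
Next rejected bid: $74 (not a price — pay-as-bid).
Allocation: Pike 2, Rook 2, Vantage 1.

Pike 2, Rook 2, Vantage 1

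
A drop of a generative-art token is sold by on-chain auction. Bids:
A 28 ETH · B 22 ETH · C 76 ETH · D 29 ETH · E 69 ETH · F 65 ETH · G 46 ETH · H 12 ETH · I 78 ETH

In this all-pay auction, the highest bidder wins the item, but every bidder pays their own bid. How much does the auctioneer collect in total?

Bids in order: 78 (I) > 76 (C) > 69 (E) > 65 (F) > 46 (G) > 29 (D) > …
Every bidder forfeits their bid regardless of winning.
Revenue = 28 + 22 + 76 + 29 + 69 + 65 + 46 + 12 + 78 = 425 ETH.

Total revenue: 425 ETH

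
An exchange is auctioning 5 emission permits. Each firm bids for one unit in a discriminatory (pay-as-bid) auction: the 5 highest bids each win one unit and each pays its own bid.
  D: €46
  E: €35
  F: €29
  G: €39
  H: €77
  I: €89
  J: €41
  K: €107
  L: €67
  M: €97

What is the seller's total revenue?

Total revenue: €437

Bids ranked high→low: 107 (K), 97 (M), 89 (I), 77 (H), 67 (L), 46 (D), 41 (J), …
Top 5: K, M, I, H, L.
Total revenue = 107 + 97 + 89 + 77 + 67 = €437.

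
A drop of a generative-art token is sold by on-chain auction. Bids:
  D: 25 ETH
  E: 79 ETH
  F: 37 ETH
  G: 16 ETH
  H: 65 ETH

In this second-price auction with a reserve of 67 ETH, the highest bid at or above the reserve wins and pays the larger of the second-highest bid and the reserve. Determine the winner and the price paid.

E pays 67 ETH

Bids ranked: 79 (E) > 65 (H) > 37 (F) > 25 (D) > 16 (G)
E has the top bid at or above the reserve (79 ETH).
Second-highest bid 65 ETH is below the reserve 67 ETH, so the reserve binds → payment 67 ETH.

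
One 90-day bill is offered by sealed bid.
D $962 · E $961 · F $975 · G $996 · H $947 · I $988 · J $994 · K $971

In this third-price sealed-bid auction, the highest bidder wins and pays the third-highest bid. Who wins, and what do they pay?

G pays $988

Rule: the highest bidder wins and pays the third-highest bid.
Bids in order: 996 (G) > 994 (J) > 988 (I) > 975 (F) > 971 (K) > 962 (D) > …
G is highest; pays the third-highest bid, $988.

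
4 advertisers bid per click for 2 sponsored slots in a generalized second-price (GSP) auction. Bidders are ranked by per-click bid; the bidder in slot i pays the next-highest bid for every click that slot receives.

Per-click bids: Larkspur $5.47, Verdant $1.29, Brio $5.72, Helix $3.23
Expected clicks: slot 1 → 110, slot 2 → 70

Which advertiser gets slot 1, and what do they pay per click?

Per-click bids in order: $5.72 (Brio) > $5.47 (Larkspur) > $3.23 (Helix) > …
Slot 1 goes to the first-ranked bidder, Brio, who pays the next bid down: $5.47/click.

Brio; $5.47 per click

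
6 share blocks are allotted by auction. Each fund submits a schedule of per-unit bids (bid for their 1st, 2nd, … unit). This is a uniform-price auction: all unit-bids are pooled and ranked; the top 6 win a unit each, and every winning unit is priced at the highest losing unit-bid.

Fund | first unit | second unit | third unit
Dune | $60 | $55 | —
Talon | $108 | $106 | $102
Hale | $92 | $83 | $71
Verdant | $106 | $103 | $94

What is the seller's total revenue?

Total revenue: $552

Pooled unit-bids ranked (top 6): 108 (Talon-1), 106 (Talon-2), 106 (Verdant-1), 103 (Verdant-2), 102 (Talon-3), 94 (Verdant-3)
The (k+1)-th unit-bid is $92.
Allocation: Talon 3, Verdant 3. Every unit priced at $92.
Revenue = 6 × 92 = $552.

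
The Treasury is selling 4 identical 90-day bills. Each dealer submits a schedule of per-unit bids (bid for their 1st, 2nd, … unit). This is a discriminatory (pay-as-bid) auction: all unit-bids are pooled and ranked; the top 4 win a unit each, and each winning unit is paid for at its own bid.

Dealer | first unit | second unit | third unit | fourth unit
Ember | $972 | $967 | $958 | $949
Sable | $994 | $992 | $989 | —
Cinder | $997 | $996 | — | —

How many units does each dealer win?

Cinder 2, Sable 2

All unit-bids, highest first — top 4: 997 (Cinder-1), 996 (Cinder-2), 994 (Sable-1), 992 (Sable-2)
Next rejected bid: $989 (not a price — pay-as-bid).
Allocation: Cinder 2, Sable 2.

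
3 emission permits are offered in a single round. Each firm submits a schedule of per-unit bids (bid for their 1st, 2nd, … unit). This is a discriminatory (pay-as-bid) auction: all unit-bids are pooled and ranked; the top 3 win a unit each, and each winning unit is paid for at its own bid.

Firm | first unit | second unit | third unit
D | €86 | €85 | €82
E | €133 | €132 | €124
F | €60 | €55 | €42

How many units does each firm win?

Merging the schedules and taking the best 3: 133 (E-1), 132 (E-2), 124 (E-3)
Next rejected bid: €86 (not a price — pay-as-bid).
Allocation: E 3.

E 3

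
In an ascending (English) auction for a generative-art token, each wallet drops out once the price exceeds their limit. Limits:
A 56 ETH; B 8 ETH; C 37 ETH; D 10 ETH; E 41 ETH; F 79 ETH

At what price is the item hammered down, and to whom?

F wins at 56 ETH

Limits ranked: 79 (F) > 56 (A) > 41 (E) > 37 (C) > 10 (D) > 8 (B)
Once the price passes 56 ETH, only F is left; the hammer falls at A's limit of 56 ETH.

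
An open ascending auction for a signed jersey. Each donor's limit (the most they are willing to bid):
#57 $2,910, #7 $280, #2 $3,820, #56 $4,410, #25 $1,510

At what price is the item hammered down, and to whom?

Limits in order: 4,410 (#56) > 3,820 (#2) > 2,910 (#57) > 1,510 (#25) > 280 (#7)
Bidding ends when #2 exits at $3,820; #56 takes it.

#56 wins at $3,820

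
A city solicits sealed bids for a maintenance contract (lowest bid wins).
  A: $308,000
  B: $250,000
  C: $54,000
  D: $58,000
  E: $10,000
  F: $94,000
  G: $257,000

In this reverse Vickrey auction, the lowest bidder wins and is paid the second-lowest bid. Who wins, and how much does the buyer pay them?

Bids in order: 10,000 (E) < 54,000 (C) < 58,000 (D) < 94,000 (F) < 250,000 (B) < 257,000 (G) < …
E wins with the lowest bid; price is set by the runner-up at $54,000.

E is paid $54,000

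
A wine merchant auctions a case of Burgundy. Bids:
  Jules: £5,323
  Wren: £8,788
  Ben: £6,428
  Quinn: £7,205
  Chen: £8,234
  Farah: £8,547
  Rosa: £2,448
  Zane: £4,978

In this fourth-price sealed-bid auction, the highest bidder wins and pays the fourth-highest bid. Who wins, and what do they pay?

Wren pays £7,205

Sorting bids: 8,788 (Wren) > 8,547 (Farah) > 8,234 (Chen) > 7,205 (Quinn) > 6,428 (Ben) > 5,323 (Jules) > …
Wren is highest; pays the fourth-highest bid, £7,205.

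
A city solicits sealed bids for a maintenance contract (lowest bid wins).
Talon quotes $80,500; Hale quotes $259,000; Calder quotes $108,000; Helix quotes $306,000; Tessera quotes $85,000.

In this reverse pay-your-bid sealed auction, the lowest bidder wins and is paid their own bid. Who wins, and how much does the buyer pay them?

Rule: the lowest bidder wins and is paid their own bid.
Bids in order: 80,500 (Talon) < 85,000 (Tessera) < 108,000 (Calder) < 259,000 (Hale) < 306,000 (Helix)
First-price: Talon is paid what they bid, $80,500.

Talon is paid $80,500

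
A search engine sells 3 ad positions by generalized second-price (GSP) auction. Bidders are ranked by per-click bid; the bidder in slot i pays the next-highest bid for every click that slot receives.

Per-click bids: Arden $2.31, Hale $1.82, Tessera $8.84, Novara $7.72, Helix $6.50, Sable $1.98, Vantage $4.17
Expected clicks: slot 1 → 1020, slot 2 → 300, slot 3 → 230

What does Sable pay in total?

Ranked by bid: $8.84 (Tessera) > $7.72 (Novara) > $6.50 (Helix) > $4.17 (Vantage) > …
Sable ranks below slot 3 → no slot, pays nothing.

Sable pays $0.00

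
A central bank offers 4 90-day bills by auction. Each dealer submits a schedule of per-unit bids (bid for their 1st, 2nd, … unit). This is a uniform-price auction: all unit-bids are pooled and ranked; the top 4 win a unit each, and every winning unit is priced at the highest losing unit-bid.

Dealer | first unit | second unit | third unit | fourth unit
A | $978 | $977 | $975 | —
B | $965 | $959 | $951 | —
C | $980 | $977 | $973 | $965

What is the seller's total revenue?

Merging the schedules and taking the best 4: 980 (C-1), 978 (A-1), 977 (A-2), 977 (C-2)
First bid not allocated: $975.
Allocation: A 2, C 2. Every unit priced at $975.
Revenue = 4 × 975 = $3,900.

Total revenue: $3,900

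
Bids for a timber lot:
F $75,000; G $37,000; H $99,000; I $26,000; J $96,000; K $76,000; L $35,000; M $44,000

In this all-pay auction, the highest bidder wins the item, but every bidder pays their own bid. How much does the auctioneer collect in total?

Bids ranked: 99,000 (H) > 96,000 (J) > 76,000 (K) > 75,000 (F) > 44,000 (M) > 37,000 (G) > …
Every bidder forfeits their bid regardless of winning.
Revenue = 75,000 + 37,000 + 99,000 + 26,000 + 96,000 + 76,000 + 35,000 + 44,000 = $488,000.

Total revenue: $488,000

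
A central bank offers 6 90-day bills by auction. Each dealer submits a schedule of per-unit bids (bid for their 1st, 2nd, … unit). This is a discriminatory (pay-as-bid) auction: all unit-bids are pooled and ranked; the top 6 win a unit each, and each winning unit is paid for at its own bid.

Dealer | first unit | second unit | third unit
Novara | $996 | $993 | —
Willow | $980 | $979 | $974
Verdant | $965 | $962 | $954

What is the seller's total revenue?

All unit-bids, highest first — top 6: 996 (Novara-1), 993 (Novara-2), 980 (Willow-1), 979 (Willow-2), 974 (Willow-3), 965 (Verdant-1)
Next rejected bid: $962 (not a price — pay-as-bid).
Each winning unit pays its own bid.
Revenue = 996 + 993 + 980 + 979 + 974 + 965 = $5,887.

Total revenue: $5,887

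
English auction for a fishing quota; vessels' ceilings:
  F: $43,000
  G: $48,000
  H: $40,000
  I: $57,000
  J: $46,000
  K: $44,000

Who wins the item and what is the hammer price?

Limits in order: 57,000 (I) > 48,000 (G) > 46,000 (J) > 44,000 (K) > 43,000 (F) > 40,000 (H)
Bidding ends when G exits at $48,000; I takes it.

I wins at $48,000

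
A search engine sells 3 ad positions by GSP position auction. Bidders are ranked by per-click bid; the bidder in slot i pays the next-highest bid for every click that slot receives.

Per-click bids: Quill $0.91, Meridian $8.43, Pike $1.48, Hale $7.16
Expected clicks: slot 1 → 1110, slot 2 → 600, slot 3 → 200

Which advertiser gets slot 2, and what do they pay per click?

Hale; $1.48 per click

Per-click bids in order: $8.43 (Meridian) > $7.16 (Hale) > $1.48 (Pike) > $0.91 (Quill)
Slot 2 goes to the second-ranked bidder, Hale, who pays the next bid down: $1.48/click.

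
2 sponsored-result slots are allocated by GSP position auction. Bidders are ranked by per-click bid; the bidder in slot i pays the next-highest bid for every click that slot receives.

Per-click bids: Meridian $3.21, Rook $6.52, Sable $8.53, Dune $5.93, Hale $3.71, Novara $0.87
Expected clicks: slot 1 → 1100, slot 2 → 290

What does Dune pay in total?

Per-click bids in order: $8.53 (Sable) > $6.52 (Rook) > $5.93 (Dune) > …
Dune ranks below slot 2 → no slot, pays nothing.

Dune pays $0.00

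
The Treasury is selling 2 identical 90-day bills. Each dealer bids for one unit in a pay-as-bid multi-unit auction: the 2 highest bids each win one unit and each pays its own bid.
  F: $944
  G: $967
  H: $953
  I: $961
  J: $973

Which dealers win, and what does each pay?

Sorting: 973 (J), 967 (G), 961 (I), 953 (H), …
Top 2: J, G.
Each winner pays its own bid: J $973, G $967.

J $973, G $967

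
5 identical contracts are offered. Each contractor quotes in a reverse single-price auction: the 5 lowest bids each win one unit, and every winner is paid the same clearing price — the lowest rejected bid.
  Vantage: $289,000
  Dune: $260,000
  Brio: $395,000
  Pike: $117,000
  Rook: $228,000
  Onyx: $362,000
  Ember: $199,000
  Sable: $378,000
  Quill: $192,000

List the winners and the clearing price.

Pike, Quill, Ember, Rook, Dune; each is paid $289,000

Sorting: 117,000 (Pike), 192,000 (Quill), 199,000 (Ember), 228,000 (Rook), 260,000 (Dune), 289,000 (Vantage), 362,000 (Onyx), …
Lowest 5: Pike, Quill, Ember, Rook, Dune.
Lowest unsuccessful bid: $289,000 → clearing price.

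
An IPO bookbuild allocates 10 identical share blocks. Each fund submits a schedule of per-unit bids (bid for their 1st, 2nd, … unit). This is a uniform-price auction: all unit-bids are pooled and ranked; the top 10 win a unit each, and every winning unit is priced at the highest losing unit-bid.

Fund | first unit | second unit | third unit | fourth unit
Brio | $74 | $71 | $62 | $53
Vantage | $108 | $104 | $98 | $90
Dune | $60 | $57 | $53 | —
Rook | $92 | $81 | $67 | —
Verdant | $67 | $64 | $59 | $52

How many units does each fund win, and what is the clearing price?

Pooled unit-bids ranked (top 10): 108 (Vantage-1), 104 (Vantage-2), 98 (Vantage-3), 92 (Rook-1), 90 (Vantage-4), 81 (Rook-2), 74 (Brio-1), 71 (Brio-2), 67 (Rook-3), 67 (Verdant-1)
Highest rejected unit-bid = $64.
Allocation: Brio 2, Rook 3, Vantage 4, Verdant 1.

Brio 2, Rook 3, Vantage 4, Verdant 1; clearing price $64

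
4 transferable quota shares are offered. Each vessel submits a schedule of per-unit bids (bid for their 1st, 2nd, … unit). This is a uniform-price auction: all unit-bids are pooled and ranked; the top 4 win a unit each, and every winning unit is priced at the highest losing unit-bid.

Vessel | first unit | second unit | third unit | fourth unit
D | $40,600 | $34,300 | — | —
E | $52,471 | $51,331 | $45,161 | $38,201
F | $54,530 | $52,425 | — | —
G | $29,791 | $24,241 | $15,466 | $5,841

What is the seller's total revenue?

Pooled unit-bids ranked (top 4): 54,530 (F-1), 52,471 (E-1), 52,425 (F-2), 51,331 (E-2)
First bid not allocated: $45,161.
Allocation: E 2, F 2. Every unit priced at $45,161.
Revenue = 4 × 45,161 = $180,644.

Total revenue: $180,644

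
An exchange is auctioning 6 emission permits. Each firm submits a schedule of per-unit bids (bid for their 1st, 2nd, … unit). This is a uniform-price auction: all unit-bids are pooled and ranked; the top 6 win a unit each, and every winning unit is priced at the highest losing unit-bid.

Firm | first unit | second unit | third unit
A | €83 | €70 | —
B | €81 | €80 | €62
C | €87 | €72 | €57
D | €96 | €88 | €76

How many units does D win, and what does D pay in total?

D: 2 units, pays €152

Pooled unit-bids ranked (top 6): 96 (D-1), 88 (D-2), 87 (C-1), 83 (A-1), 81 (B-1), 80 (B-2)
First bid not allocated: €76.
D wins 2 unit(s) at €76 each.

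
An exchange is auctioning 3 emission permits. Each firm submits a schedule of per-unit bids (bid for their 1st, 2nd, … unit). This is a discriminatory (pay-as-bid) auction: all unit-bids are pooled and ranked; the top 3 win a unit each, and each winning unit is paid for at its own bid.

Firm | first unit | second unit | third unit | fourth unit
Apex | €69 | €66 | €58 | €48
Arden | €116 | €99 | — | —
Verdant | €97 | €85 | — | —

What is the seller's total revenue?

Total revenue: €312

Pooled unit-bids ranked (top 3): 116 (Arden-1), 99 (Arden-2), 97 (Verdant-1)
Next rejected bid: €85 (not a price — pay-as-bid).
Each winning unit pays its own bid.
Revenue = 116 + 99 + 97 = €312.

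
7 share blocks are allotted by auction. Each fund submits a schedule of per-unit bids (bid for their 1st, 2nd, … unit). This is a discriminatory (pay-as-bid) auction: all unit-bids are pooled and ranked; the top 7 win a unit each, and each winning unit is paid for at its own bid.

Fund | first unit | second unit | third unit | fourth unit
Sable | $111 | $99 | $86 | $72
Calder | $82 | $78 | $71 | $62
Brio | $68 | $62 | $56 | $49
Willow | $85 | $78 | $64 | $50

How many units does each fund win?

Pooled unit-bids ranked (top 7): 111 (Sable-1), 99 (Sable-2), 86 (Sable-3), 85 (Willow-1), 82 (Calder-1), 78 (Calder-2), 78 (Willow-2)
Next rejected bid: $72 (not a price — pay-as-bid).
Allocation: Calder 2, Sable 3, Willow 2.

Calder 2, Sable 3, Willow 2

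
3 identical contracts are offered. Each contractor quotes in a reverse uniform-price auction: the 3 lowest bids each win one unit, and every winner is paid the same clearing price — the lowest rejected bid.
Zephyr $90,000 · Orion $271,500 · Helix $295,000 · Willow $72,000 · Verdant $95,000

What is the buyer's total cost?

Bids ranked low→high: 72,000 (Willow), 90,000 (Zephyr), 95,000 (Verdant), 271,500 (Orion), 295,000 (Helix)
Lowest 3: Willow, Zephyr, Verdant.
Clearing price = lowest rejected bid = $271,500.
Total cost = 3 × $271,500 = $814,500.

Total cost: $814,500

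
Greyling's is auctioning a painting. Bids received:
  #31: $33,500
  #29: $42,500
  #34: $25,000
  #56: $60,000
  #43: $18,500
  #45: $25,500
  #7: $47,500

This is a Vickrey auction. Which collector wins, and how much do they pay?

Rule: the highest bidder wins and pays the second-highest bid.
Bids in order: 60,000 (#56) > 47,500 (#7) > 42,500 (#29) > 33,500 (#31) > 25,500 (#45) > 25,000 (#34) > …
#56 is highest; pays the second-highest bid, $47,500.

#56 pays $47,500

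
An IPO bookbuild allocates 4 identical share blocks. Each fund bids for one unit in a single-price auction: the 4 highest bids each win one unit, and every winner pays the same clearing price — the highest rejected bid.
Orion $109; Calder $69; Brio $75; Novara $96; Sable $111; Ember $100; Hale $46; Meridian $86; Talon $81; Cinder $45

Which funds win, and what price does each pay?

Sable, Orion, Ember, Novara; each pays $86

Ordering the bids: 111 (Sable), 109 (Orion), 100 (Ember), 96 (Novara), 86 (Meridian), 81 (Talon), …
The 4 highest are Sable, Orion, Ember, Novara.
Highest unsuccessful bid: $86 → clearing price.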